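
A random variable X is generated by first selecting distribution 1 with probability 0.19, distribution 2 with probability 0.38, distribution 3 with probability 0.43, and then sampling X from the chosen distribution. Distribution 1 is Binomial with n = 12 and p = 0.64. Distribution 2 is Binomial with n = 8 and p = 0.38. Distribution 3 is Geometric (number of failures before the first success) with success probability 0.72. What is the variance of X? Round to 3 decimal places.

8.520

Per component, 1: μ=7.68, E[X²]=61.7472; 2: μ=3.04, E[X²]=11.1264; 3: μ=0.388889, E[X²]=0.691358.
E[X] = 0.19·7.68 + 0.38·3.04 + 0.43·0.388889 = 2.78162.
E[X²] = 0.19·61.7472 + 0.38·11.1264 + 0.43·0.691358 = 16.2573.
Var(X) = E[X²] − (E[X])² = 16.2573 − 7.73742 = 8.51986.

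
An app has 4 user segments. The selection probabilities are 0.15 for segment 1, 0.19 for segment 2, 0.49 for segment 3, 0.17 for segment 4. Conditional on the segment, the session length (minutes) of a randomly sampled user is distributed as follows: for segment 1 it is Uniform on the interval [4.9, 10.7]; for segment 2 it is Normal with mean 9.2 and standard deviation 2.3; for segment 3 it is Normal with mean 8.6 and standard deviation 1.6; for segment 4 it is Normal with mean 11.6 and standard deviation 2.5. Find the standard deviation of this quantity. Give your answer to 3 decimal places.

Per component, 1: μ=7.8, E[X²]=63.6433; 2: μ=9.2, E[X²]=89.93; 3: μ=8.6, E[X²]=76.52; 4: μ=11.6, E[X²]=140.81.
E[X] = 0.15·7.8 + 0.19·9.2 + 0.49·8.6 + 0.17·11.6 = 9.104.
E[X²] = 0.15·63.6433 + 0.19·89.93 + 0.49·76.52 + 0.17·140.81 = 88.0657.
Var(X) = E[X²] − (E[X])² = 88.0657 − 82.8828 = 5.18288.
SD(X) = √5.18288 = 2.27659.

2.277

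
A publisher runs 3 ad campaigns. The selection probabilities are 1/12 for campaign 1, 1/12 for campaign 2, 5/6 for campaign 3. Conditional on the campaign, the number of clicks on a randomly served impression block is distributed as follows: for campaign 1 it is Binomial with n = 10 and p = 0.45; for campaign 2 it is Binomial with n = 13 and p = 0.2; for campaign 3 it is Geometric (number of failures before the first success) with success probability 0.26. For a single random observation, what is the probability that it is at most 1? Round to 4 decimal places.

0.3984

Conditional on each campaign, P(X ≤ 1): 1: 0.0232571; 2: 0.233646; 3: 0.4524.
By total probability, P(X ≤ 1) = 0.0833333·0.0232571 + 0.0833333·0.233646 + 0.833333·0.4524 = 0.398409.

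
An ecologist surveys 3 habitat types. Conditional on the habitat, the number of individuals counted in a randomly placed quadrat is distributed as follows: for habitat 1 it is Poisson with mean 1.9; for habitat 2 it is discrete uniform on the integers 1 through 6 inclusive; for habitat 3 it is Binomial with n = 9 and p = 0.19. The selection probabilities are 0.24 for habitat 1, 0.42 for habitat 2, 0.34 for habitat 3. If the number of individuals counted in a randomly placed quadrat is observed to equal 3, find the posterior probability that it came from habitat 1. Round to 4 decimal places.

Likelihoods P(X=3 | ·): 1: 0.170982; 2: 0.166667; 3: 0.162723.
Posterior ∝ prior × likelihood. Numerator for 1: 0.24·0.170982 = 0.0410356.
Normalizing constant: 0.24·0.170982 + 0.42·0.166667 + 0.34·0.162723 = 0.166362.
P(1 | observation) = 0.0410356 / 0.166362 = 0.246665.

0.2467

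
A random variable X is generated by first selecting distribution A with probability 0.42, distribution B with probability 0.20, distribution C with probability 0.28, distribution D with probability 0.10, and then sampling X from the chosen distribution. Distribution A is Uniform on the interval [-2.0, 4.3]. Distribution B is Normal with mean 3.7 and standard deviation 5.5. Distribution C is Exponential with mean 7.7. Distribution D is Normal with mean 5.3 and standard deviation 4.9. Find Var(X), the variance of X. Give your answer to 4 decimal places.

Per component, A: μ=1.15, E[X²]=4.63; B: μ=3.7, E[X²]=43.94; C: μ=7.7, E[X²]=118.58; D: μ=5.3, E[X²]=52.1.
E[X] = 0.42·1.15 + 0.2·3.7 + 0.28·7.7 + 0.1·5.3 = 3.909.
E[X²] = 0.42·4.63 + 0.2·43.94 + 0.28·118.58 + 0.1·52.1 = 49.145.
Var(X) = E[X²] − (E[X])² = 49.145 − 15.2803 = 33.8647.

33.8647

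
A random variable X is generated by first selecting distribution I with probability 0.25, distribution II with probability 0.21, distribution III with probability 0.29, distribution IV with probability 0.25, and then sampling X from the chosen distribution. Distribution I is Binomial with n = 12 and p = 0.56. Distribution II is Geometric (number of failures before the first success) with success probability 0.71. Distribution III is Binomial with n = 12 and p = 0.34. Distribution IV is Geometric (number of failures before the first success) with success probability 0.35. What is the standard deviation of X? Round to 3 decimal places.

Per component, I: μ=6.72, E[X²]=48.1152; II: μ=0.408451, E[X²]=0.742115; III: μ=4.08, E[X²]=19.3392; IV: μ=1.85714, E[X²]=8.7551.
E[X] = 0.25·6.72 + 0.21·0.408451 + 0.29·4.08 + 0.25·1.85714 = 3.41326.
E[X²] = 0.25·48.1152 + 0.21·0.742115 + 0.29·19.3392 + 0.25·8.7551 = 19.9818.
Var(X) = E[X²] − (E[X])² = 19.9818 − 11.6503 = 8.33144.
SD(X) = √8.33144 = 2.88642.

2.886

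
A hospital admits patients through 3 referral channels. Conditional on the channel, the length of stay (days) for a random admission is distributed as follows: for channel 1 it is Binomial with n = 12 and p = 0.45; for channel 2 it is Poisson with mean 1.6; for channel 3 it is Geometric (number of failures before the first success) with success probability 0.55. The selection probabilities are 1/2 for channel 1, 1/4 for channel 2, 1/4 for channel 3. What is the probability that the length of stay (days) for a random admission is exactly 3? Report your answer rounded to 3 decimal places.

Conditional on each channel, P(X = 3): 1: 0.0923261; 2: 0.137828; 3: 0.0501187.
By total probability, P(X = 3) = 0.5·0.0923261 + 0.25·0.137828 + 0.25·0.0501187 = 0.0931497.

0.093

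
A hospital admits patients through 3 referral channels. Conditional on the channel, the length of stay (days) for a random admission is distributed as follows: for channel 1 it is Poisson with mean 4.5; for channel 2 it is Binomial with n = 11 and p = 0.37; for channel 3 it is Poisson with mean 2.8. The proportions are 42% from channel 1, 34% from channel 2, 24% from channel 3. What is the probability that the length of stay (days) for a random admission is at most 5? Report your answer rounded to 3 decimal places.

0.797

Conditional on each channel, P(X ≤ 5): 1: 0.70293; 2: 0.81533; 3: 0.93489.
By total probability, P(X ≤ 5) = 0.42·0.70293 + 0.34·0.81533 + 0.24·0.93489 = 0.796817.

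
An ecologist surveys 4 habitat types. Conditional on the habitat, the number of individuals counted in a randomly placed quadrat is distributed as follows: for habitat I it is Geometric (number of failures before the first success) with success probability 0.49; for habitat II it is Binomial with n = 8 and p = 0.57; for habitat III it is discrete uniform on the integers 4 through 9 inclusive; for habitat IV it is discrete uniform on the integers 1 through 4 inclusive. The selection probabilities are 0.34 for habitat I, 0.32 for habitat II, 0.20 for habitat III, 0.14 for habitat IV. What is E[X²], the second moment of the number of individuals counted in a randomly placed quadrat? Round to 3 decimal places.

For each component E[X²] = Var + (mean)², giving I: 3.20741; II: 22.7544; III: 45.1667; IV: 7.5.
Overall E[X²] = 0.34·3.20741 + 0.32·22.7544 + 0.2·45.1667 + 0.14·7.5 = 18.4553.

18.455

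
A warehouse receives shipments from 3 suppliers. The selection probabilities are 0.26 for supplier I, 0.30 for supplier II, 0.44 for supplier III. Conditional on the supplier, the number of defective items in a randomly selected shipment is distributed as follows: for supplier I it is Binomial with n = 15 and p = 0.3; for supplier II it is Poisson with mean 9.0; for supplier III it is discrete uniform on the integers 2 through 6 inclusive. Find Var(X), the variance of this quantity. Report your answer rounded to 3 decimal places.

Per component, I: μ=4.5, E[X²]=23.4; II: μ=9, E[X²]=90; III: μ=4, E[X²]=18.
E[X] = 0.26·4.5 + 0.3·9 + 0.44·4 = 5.63.
E[X²] = 0.26·23.4 + 0.3·90 + 0.44·18 = 41.004.
Var(X) = E[X²] − (E[X])² = 41.004 − 31.6969 = 9.3071.

9.307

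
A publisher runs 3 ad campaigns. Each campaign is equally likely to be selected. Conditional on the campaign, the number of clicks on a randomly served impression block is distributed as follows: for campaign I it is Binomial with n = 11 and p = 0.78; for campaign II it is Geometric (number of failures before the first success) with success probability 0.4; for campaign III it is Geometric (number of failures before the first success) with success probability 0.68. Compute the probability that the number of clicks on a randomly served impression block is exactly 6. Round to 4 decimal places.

Conditional on each campaign, P(X = 6): I: 0.0536195; II: 0.0186624; III: 0.000730144.
By total probability, P(X = 6) = 0.333333·0.0536195 + 0.333333·0.0186624 + 0.333333·0.000730144 = 0.0243374.

0.0243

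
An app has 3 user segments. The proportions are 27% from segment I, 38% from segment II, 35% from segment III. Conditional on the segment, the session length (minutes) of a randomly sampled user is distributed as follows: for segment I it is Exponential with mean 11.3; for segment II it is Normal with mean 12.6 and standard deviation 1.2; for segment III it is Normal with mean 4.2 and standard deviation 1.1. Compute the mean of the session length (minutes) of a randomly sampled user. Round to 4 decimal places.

Component means — I: 11.3; II: 12.6; III: 4.2.
E[X] = 0.27·11.3 + 0.38·12.6 + 0.35·4.2 = 9.309.

9.3090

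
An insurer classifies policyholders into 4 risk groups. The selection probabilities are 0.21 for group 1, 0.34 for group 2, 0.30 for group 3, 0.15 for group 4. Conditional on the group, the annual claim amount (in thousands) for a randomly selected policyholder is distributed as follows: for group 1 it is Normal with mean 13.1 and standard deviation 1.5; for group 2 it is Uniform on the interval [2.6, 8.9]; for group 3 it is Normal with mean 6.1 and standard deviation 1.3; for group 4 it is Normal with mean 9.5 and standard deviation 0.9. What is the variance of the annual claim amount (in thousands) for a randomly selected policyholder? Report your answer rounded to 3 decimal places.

10.828

Per component, 1: μ=13.1, E[X²]=173.86; 2: μ=5.75, E[X²]=36.37; 3: μ=6.1, E[X²]=38.9; 4: μ=9.5, E[X²]=91.06.
E[X] = 0.21·13.1 + 0.34·5.75 + 0.3·6.1 + 0.15·9.5 = 7.961.
E[X²] = 0.21·173.86 + 0.34·36.37 + 0.3·38.9 + 0.15·91.06 = 74.2054.
Var(X) = E[X²] − (E[X])² = 74.2054 − 63.3775 = 10.8279.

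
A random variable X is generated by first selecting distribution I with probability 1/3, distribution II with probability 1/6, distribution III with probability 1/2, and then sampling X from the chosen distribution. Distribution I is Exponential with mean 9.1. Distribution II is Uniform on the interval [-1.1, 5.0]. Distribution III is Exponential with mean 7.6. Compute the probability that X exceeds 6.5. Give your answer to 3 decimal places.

0.376

Conditional on each component, P(X > 6.5): I: 0.489542; II: 0; III: 0.425171.
By total probability, P(X > 6.5) = 0.333333·0.489542 + 0.166667·0 + 0.5·0.425171 = 0.375766.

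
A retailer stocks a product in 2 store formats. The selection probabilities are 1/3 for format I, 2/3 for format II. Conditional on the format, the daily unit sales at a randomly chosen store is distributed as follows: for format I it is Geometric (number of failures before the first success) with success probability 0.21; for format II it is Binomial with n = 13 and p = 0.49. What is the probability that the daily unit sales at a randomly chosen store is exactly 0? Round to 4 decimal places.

Conditional on each format, P(X = 0): I: 0.21; II: 0.000157911.
By total probability, P(X = 0) = 0.333333·0.21 + 0.666667·0.000157911 = 0.0701053.

0.0701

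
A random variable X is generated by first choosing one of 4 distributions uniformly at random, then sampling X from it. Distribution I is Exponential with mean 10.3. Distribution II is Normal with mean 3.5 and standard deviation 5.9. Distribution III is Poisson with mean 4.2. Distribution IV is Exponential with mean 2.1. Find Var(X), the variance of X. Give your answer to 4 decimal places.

Per component, I: μ=10.3, E[X²]=212.18; II: μ=3.5, E[X²]=47.06; III: μ=4.2, E[X²]=21.84; IV: μ=2.1, E[X²]=8.82.
E[X] = 0.25·10.3 + 0.25·3.5 + 0.25·4.2 + 0.25·2.1 = 5.025.
E[X²] = 0.25·212.18 + 0.25·47.06 + 0.25·21.84 + 0.25·8.82 = 72.475.
Var(X) = E[X²] − (E[X])² = 72.475 − 25.2506 = 47.2244.

47.2244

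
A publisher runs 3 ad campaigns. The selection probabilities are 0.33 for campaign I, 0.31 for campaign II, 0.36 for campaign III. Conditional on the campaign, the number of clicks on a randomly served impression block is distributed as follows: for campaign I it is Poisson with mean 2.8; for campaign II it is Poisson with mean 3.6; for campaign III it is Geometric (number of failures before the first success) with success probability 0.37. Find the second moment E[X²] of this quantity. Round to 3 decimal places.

11.345

For each component E[X²] = Var + (mean)², giving I: 10.64; II: 16.56; III: 7.5011.
Overall E[X²] = 0.33·10.64 + 0.31·16.56 + 0.36·7.5011 = 11.3452.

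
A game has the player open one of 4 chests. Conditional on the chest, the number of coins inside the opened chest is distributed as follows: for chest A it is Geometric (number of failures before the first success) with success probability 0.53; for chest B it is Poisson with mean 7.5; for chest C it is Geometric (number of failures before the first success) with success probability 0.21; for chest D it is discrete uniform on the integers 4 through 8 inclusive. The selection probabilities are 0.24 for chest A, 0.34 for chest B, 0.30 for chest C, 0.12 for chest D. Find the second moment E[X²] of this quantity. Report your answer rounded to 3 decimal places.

For each component E[X²] = Var + (mean)², giving A: 2.45959; B: 63.75; C: 32.0658; D: 38.
Overall E[X²] = 0.24·2.45959 + 0.34·63.75 + 0.3·32.0658 + 0.12·38 = 36.445.

36.445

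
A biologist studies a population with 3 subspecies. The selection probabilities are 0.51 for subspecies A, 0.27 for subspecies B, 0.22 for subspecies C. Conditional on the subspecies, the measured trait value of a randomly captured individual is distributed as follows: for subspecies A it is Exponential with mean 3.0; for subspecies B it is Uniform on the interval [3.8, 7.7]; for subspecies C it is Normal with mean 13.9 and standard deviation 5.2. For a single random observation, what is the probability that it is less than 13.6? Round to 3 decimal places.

Conditional on each subspecies, P(X < 13.6): A: 0.989255; B: 1; C: 0.476997.
By total probability, P(X < 13.6) = 0.51·0.989255 + 0.27·1 + 0.22·0.476997 = 0.879459.

0.879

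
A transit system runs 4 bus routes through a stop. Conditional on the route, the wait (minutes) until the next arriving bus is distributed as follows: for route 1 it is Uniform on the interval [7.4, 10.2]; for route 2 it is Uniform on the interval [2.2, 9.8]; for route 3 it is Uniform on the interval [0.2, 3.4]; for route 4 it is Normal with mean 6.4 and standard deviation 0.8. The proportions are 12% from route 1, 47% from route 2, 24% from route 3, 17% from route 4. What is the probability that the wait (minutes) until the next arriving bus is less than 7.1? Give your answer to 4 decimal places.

0.6806

Conditional on each route, P(X < 7.1): 1: 0; 2: 0.644737; 3: 1; 4: 0.809213.
By total probability, P(X < 7.1) = 0.12·0 + 0.47·0.644737 + 0.24·1 + 0.17·0.809213 = 0.680593.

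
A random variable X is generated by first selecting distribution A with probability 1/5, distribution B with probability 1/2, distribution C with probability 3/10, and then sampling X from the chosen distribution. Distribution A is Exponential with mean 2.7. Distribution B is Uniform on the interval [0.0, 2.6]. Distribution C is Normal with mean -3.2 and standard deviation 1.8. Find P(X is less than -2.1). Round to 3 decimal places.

0.219

Conditional on each component, P(X < -2.1): A: 0; B: 0; C: 0.729437.
By total probability, P(X < -2.1) = 0.2·0 + 0.5·0 + 0.3·0.729437 = 0.218831.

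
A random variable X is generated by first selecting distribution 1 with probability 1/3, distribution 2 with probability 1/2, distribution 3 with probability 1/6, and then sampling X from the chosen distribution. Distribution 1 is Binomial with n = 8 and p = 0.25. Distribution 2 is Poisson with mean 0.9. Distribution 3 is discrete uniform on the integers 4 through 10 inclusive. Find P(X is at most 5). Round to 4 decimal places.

Conditional on each component, P(X ≤ 5): 1: 0.995773; 2: 0.999657; 3: 0.285714.
By total probability, P(X ≤ 5) = 0.333333·0.995773 + 0.5·0.999657 + 0.166667·0.285714 = 0.879372.

0.8794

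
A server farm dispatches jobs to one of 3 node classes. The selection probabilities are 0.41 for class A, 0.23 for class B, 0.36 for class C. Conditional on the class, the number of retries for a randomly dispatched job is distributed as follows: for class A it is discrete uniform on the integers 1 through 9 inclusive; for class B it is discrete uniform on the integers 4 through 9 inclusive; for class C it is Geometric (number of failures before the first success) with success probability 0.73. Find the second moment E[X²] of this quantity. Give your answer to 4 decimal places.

For each component E[X²] = Var + (mean)², giving A: 31.6667; B: 45.1667; C: 0.64346.
Overall E[X²] = 0.41·31.6667 + 0.23·45.1667 + 0.36·0.64346 = 23.6033.

23.6033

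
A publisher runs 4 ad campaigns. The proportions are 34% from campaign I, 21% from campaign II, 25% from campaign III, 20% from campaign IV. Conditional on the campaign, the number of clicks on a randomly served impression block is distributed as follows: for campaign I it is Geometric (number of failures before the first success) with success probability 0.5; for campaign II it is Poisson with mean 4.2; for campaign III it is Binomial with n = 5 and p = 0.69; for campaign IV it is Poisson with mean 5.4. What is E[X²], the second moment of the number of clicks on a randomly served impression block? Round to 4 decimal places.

15.7614

For each component E[X²] = Var + (mean)², giving I: 3; II: 21.84; III: 12.972; IV: 34.56.
Overall E[X²] = 0.34·3 + 0.21·21.84 + 0.25·12.972 + 0.2·34.56 = 15.7614.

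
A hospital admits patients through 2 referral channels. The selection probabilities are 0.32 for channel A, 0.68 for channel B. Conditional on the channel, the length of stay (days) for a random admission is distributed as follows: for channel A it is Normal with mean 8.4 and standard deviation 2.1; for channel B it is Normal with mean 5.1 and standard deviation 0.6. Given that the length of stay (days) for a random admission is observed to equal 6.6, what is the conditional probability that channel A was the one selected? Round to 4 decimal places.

0.6794

Likelihoods f(6.6 | ·): A: 0.131569; B: 0.0292138.
Posterior ∝ prior × likelihood. Numerator for A: 0.32·0.131569 = 0.0421021.
Normalizing constant: 0.32·0.131569 + 0.68·0.0292138 = 0.0619675.
P(A | observation) = 0.0421021 / 0.0619675 = 0.679422.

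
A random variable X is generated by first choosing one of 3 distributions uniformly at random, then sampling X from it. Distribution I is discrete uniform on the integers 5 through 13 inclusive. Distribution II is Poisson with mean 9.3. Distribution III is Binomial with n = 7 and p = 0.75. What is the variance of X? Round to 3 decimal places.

9.155

Per component, I: μ=9, E[X²]=87.6667; II: μ=9.3, E[X²]=95.79; III: μ=5.25, E[X²]=28.875.
E[X] = 0.333333·9 + 0.333333·9.3 + 0.333333·5.25 = 7.85.
E[X²] = 0.333333·87.6667 + 0.333333·95.79 + 0.333333·28.875 = 70.7772.
Var(X) = E[X²] − (E[X])² = 70.7772 − 61.6225 = 9.15472.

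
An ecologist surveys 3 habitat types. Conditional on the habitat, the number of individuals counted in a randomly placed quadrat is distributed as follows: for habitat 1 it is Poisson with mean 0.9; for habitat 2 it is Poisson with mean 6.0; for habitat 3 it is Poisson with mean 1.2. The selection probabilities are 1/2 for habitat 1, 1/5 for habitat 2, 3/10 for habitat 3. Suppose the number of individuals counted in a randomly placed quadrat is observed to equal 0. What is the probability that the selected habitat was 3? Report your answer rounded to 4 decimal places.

0.3072

Likelihoods P(X=0 | ·): 1: 0.40657; 2: 0.00247875; 3: 0.301194.
Posterior ∝ prior × likelihood. Numerator for 3: 0.3·0.301194 = 0.0903583.
Normalizing constant: 0.5·0.40657 + 0.2·0.00247875 + 0.3·0.301194 = 0.294139.
P(3 | observation) = 0.0903583 / 0.294139 = 0.307196.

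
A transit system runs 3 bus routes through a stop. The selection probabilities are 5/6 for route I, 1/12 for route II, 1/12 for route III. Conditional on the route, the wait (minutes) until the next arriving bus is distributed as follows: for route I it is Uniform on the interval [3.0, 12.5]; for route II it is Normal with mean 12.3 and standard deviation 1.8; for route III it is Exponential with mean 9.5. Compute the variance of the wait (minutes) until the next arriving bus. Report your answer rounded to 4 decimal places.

15.7630

Per component, I: μ=7.75, E[X²]=67.5833; II: μ=12.3, E[X²]=154.53; III: μ=9.5, E[X²]=180.5.
E[X] = 0.833333·7.75 + 0.0833333·12.3 + 0.0833333·9.5 = 8.275.
E[X²] = 0.833333·67.5833 + 0.0833333·154.53 + 0.0833333·180.5 = 84.2386.
Var(X) = E[X²] − (E[X])² = 84.2386 − 68.4756 = 15.763.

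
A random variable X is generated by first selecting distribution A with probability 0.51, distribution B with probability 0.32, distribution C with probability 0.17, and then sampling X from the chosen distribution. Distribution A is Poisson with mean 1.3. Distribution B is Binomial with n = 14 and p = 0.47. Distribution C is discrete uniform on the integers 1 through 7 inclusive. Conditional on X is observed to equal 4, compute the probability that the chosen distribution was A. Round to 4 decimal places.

Likelihoods P(X=4 | ·): A: 0.0324324; B: 0.0854248; C: 0.142857.
Posterior ∝ prior × likelihood. Numerator for A: 0.51·0.0324324 = 0.0165405.
Normalizing constant: 0.51·0.0324324 + 0.32·0.0854248 + 0.17·0.142857 = 0.0681622.
P(A | observation) = 0.0165405 / 0.0681622 = 0.242664.

0.2427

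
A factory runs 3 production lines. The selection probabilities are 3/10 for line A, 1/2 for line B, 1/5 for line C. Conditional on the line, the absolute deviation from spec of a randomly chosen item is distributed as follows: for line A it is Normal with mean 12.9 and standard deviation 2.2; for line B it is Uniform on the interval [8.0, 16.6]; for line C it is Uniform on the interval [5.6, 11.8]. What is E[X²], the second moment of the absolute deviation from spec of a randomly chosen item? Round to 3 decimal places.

145.880

For each component E[X²] = Var + (mean)², giving A: 171.25; B: 157.453; C: 78.8933.
Overall E[X²] = 0.3·171.25 + 0.5·157.453 + 0.2·78.8933 = 145.88.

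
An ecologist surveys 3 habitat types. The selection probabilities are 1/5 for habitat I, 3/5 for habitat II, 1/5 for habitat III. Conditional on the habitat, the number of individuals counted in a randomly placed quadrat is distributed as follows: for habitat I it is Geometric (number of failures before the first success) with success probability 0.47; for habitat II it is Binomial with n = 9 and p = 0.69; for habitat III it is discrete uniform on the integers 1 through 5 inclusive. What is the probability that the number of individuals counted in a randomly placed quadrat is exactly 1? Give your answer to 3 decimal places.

0.090

Conditional on each habitat, P(X = 1): I: 0.2491; II: 0.000529645; III: 0.2.
By total probability, P(X = 1) = 0.2·0.2491 + 0.6·0.000529645 + 0.2·0.2 = 0.0901378.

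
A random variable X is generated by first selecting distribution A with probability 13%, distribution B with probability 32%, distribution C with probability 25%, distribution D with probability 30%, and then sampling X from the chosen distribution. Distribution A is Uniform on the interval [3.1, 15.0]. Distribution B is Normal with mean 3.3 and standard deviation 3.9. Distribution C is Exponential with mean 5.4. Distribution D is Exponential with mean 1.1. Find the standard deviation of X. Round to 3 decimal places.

Per component, A: μ=9.05, E[X²]=93.7033; B: μ=3.3, E[X²]=26.1; C: μ=5.4, E[X²]=58.32; D: μ=1.1, E[X²]=2.42.
E[X] = 0.13·9.05 + 0.32·3.3 + 0.25·5.4 + 0.3·1.1 = 3.9125.
E[X²] = 0.13·93.7033 + 0.32·26.1 + 0.25·58.32 + 0.3·2.42 = 35.8394.
Var(X) = E[X²] − (E[X])² = 35.8394 − 15.3077 = 20.5318.
SD(X) = √20.5318 = 4.5312.

4.531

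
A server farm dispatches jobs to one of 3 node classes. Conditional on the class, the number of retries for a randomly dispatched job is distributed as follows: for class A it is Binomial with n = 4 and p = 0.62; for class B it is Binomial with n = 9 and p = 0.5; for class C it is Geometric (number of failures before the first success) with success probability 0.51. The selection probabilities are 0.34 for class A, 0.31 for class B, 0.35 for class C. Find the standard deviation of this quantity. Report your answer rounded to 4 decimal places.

1.9342

Per component, A: μ=2.48, E[X²]=7.0928; B: μ=4.5, E[X²]=22.5; C: μ=0.960784, E[X²]=2.807.
E[X] = 0.34·2.48 + 0.31·4.5 + 0.35·0.960784 = 2.57447.
E[X²] = 0.34·7.0928 + 0.31·22.5 + 0.35·2.807 = 10.369.
Var(X) = E[X²] − (E[X])² = 10.369 − 6.62792 = 3.74108.
SD(X) = √3.74108 = 1.93419.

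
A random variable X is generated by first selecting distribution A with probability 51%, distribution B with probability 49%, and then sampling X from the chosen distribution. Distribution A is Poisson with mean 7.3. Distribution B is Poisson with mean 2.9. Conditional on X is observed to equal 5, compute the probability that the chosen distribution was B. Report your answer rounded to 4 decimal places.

Likelihoods P(X=5 | ·): A: 0.116703; B: 0.0940491.
Posterior ∝ prior × likelihood. Numerator for B: 0.49·0.0940491 = 0.0460841.
Normalizing constant: 0.51·0.116703 + 0.49·0.0940491 = 0.105603.
P(B | observation) = 0.0460841 / 0.105603 = 0.436391.

0.4364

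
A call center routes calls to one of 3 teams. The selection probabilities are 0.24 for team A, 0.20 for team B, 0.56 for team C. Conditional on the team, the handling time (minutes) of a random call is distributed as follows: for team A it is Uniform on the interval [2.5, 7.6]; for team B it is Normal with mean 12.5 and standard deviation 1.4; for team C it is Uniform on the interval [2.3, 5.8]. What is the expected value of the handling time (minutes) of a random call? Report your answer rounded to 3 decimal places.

Component means — A: 5.05; B: 12.5; C: 4.05.
E[X] = 0.24·5.05 + 0.2·12.5 + 0.56·4.05 = 5.98.

5.980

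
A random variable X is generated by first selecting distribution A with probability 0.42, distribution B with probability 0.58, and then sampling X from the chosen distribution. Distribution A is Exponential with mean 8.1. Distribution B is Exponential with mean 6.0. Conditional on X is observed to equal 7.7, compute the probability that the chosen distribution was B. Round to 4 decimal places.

Likelihoods f(7.7 | ·): A: 0.0477163; B: 0.0461853.
Posterior ∝ prior × likelihood. Numerator for B: 0.58·0.0461853 = 0.0267875.
Normalizing constant: 0.42·0.0477163 + 0.58·0.0461853 = 0.0468284.
P(B | observation) = 0.0267875 / 0.0468284 = 0.572036.

0.5720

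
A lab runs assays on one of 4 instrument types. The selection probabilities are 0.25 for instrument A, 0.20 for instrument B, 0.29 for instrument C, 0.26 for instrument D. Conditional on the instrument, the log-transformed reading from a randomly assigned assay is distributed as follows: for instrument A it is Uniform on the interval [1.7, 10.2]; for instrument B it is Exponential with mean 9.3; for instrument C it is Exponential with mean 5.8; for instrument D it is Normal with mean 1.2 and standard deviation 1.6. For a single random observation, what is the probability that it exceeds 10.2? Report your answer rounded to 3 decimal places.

Conditional on each instrument, P(X > 10.2): A: 0; B: 0.333947; C: 0.172282; D: 9.2754e-09.
By total probability, P(X > 10.2) = 0.25·0 + 0.2·0.333947 + 0.29·0.172282 + 0.26·9.2754e-09 = 0.116751.

0.117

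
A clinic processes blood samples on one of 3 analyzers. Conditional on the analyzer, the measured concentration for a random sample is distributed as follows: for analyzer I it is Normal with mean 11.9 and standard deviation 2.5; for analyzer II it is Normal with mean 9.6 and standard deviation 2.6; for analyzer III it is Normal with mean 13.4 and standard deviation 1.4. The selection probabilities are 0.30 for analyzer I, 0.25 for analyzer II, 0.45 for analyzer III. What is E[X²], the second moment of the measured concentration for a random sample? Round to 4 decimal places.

150.7720

For each component E[X²] = Var + (mean)², giving I: 147.86; II: 98.92; III: 181.52.
Overall E[X²] = 0.3·147.86 + 0.25·98.92 + 0.45·181.52 = 150.772.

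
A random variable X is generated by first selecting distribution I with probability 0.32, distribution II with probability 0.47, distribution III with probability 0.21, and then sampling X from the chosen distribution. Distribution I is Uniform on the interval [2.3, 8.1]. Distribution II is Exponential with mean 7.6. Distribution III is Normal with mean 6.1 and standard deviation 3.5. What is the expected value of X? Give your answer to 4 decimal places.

Component means — I: 5.2; II: 7.6; III: 6.1.
E[X] = 0.32·5.2 + 0.47·7.6 + 0.21·6.1 = 6.517.

6.5170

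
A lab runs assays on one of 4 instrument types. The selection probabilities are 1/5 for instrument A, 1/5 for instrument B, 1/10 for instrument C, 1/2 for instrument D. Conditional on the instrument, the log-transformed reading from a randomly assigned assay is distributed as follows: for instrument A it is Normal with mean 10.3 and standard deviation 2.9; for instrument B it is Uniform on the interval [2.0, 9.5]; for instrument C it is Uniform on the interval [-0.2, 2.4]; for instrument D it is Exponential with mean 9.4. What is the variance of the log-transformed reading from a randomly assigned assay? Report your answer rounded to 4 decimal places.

54.6669

Per component, A: μ=10.3, E[X²]=114.5; B: μ=5.75, E[X²]=37.75; C: μ=1.1, E[X²]=1.77333; D: μ=9.4, E[X²]=176.72.
E[X] = 0.2·10.3 + 0.2·5.75 + 0.1·1.1 + 0.5·9.4 = 8.02.
E[X²] = 0.2·114.5 + 0.2·37.75 + 0.1·1.77333 + 0.5·176.72 = 118.987.
Var(X) = E[X²] − (E[X])² = 118.987 − 64.3204 = 54.6669.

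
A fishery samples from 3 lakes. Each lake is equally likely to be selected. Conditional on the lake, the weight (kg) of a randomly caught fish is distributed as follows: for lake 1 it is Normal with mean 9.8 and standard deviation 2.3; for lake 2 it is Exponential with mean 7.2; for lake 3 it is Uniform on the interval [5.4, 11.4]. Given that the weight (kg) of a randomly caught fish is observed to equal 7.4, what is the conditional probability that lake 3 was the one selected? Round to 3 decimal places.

Likelihoods f(7.4 | ·): 1: 0.100633; 2: 0.0496946; 3: 0.166667.
Posterior ∝ prior × likelihood. Numerator for 3: 0.333333·0.166667 = 0.0555556.
Normalizing constant: 0.333333·0.100633 + 0.333333·0.0496946 + 0.333333·0.166667 = 0.105665.
P(3 | observation) = 0.0555556 / 0.105665 = 0.525771.

0.526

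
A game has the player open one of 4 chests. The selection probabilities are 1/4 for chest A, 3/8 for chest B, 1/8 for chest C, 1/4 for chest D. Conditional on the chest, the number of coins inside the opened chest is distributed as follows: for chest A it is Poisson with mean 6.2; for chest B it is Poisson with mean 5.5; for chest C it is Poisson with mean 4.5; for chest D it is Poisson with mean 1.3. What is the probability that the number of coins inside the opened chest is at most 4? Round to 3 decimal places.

Conditional on each chest, P(X ≤ 4): A: 0.259177; B: 0.357518; C: 0.532104; D: 0.989337.
By total probability, P(X ≤ 4) = 0.25·0.259177 + 0.375·0.357518 + 0.125·0.532104 + 0.25·0.989337 = 0.512711.

0.513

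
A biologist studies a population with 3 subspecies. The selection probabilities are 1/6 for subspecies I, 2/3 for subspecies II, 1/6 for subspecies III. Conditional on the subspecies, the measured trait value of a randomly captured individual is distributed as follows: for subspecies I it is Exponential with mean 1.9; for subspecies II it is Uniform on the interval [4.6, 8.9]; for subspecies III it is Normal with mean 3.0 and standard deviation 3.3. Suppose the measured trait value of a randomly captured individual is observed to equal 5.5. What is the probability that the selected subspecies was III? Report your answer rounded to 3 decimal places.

Likelihoods f(5.5 | ·): I: 0.0291124; II: 0.232558; III: 0.0907341.
Posterior ∝ prior × likelihood. Numerator for III: 0.166667·0.0907341 = 0.0151224.
Normalizing constant: 0.166667·0.0291124 + 0.666667·0.232558 + 0.166667·0.0907341 = 0.175013.
P(III | observation) = 0.0151224 / 0.175013 = 0.086407.

0.086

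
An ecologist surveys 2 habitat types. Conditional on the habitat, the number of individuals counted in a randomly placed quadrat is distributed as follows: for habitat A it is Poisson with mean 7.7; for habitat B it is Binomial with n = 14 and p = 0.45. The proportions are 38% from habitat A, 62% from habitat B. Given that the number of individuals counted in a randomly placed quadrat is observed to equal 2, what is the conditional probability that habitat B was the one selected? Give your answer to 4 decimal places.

Likelihoods P(X=2 | ·): A: 0.0134241; B: 0.0141195.
Posterior ∝ prior × likelihood. Numerator for B: 0.62·0.0141195 = 0.00875408.
Normalizing constant: 0.38·0.0134241 + 0.62·0.0141195 = 0.0138552.
P(B | observation) = 0.00875408 / 0.0138552 = 0.631825.

0.6318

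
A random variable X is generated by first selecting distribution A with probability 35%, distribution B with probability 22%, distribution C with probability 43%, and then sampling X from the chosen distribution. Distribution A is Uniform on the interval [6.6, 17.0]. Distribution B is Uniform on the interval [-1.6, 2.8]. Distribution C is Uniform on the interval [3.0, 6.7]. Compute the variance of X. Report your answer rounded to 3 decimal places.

22.637

Per component, A: μ=11.8, E[X²]=148.253; B: μ=0.6, E[X²]=1.97333; C: μ=4.85, E[X²]=24.6633.
E[X] = 0.35·11.8 + 0.22·0.6 + 0.43·4.85 = 6.3475.
E[X²] = 0.35·148.253 + 0.22·1.97333 + 0.43·24.6633 = 62.928.
Var(X) = E[X²] − (E[X])² = 62.928 − 40.2908 = 22.6373.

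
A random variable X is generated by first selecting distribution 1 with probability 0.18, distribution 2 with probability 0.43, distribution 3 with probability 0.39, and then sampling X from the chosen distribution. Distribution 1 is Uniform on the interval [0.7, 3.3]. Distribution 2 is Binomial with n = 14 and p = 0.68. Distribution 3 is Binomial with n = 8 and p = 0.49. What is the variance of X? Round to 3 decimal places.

Per component, 1: μ=2, E[X²]=4.56333; 2: μ=9.52, E[X²]=93.6768; 3: μ=3.92, E[X²]=17.3656.
E[X] = 0.18·2 + 0.43·9.52 + 0.39·3.92 = 5.9824.
E[X²] = 0.18·4.56333 + 0.43·93.6768 + 0.39·17.3656 = 47.875.
Var(X) = E[X²] − (E[X])² = 47.875 − 35.7891 = 12.0859.

12.086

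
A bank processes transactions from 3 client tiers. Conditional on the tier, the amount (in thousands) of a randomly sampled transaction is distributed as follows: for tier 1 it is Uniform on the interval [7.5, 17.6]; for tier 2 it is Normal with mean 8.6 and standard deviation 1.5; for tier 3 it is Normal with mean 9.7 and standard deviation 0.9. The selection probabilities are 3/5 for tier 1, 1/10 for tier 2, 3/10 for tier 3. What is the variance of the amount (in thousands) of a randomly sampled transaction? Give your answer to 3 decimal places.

8.003

Per component, 1: μ=12.55, E[X²]=166.003; 2: μ=8.6, E[X²]=76.21; 3: μ=9.7, E[X²]=94.9.
E[X] = 0.6·12.55 + 0.1·8.6 + 0.3·9.7 = 11.3.
E[X²] = 0.6·166.003 + 0.1·76.21 + 0.3·94.9 = 135.693.
Var(X) = E[X²] − (E[X])² = 135.693 − 127.69 = 8.003.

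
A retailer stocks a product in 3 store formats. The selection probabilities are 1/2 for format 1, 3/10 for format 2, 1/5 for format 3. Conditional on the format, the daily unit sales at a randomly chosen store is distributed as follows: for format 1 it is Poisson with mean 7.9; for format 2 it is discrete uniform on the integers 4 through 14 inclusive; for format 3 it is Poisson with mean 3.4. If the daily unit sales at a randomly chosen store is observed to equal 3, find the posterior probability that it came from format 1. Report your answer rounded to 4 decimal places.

Likelihoods P(X=3 | ·): 1: 0.0304652; 2: 0; 3: 0.218617.
Posterior ∝ prior × likelihood. Numerator for 1: 0.5·0.0304652 = 0.0152326.
Normalizing constant: 0.5·0.0304652 + 0.3·0 + 0.2·0.218617 = 0.058956.
P(1 | observation) = 0.0152326 / 0.058956 = 0.258372.

0.2584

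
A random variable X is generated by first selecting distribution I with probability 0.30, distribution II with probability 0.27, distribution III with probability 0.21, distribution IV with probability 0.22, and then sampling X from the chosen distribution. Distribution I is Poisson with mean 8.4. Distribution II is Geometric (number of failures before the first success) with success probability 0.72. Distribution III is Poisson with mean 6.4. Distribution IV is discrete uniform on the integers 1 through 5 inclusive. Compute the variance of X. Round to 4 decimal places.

14.8126

Per component, I: μ=8.4, E[X²]=78.96; II: μ=0.388889, E[X²]=0.691358; III: μ=6.4, E[X²]=47.36; IV: μ=3, E[X²]=11.
E[X] = 0.3·8.4 + 0.27·0.388889 + 0.21·6.4 + 0.22·3 = 4.629.
E[X²] = 0.3·78.96 + 0.27·0.691358 + 0.21·47.36 + 0.22·11 = 36.2403.
Var(X) = E[X²] − (E[X])² = 36.2403 − 21.4276 = 14.8126.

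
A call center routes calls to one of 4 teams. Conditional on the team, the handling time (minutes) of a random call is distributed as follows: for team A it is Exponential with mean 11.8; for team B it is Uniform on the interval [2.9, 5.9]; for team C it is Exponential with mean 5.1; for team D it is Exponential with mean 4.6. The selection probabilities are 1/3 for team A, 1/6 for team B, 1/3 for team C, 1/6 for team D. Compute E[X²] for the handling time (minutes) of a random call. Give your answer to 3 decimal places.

For each component E[X²] = Var + (mean)², giving A: 278.48; B: 20.11; C: 52.02; D: 42.32.
Overall E[X²] = 0.333333·278.48 + 0.166667·20.11 + 0.333333·52.02 + 0.166667·42.32 = 120.572.

120.572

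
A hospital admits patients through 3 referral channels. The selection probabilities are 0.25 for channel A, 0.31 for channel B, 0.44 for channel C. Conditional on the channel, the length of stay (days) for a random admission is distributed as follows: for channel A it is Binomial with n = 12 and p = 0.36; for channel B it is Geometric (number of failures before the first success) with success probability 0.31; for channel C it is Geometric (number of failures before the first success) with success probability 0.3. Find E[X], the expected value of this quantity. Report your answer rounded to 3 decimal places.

2.797

Component means — A: 4.32; B: 2.22581; C: 2.33333.
E[X] = 0.25·4.32 + 0.31·2.22581 + 0.44·2.33333 = 2.79667.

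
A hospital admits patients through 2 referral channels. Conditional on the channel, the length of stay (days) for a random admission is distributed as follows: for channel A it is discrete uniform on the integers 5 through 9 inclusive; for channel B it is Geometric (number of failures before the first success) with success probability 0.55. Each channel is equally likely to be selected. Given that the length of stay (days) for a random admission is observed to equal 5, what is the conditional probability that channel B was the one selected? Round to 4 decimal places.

Likelihoods P(X=5 | ·): A: 0.2; B: 0.010149.
Posterior ∝ prior × likelihood. Numerator for B: 0.5·0.010149 = 0.00507452.
Normalizing constant: 0.5·0.2 + 0.5·0.010149 = 0.105075.
P(B | observation) = 0.00507452 / 0.105075 = 0.0482945.

0.0483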